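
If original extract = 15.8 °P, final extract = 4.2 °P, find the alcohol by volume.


SG = 259/(259 − P);  ABV = (OG − FG)·131.25
OG = 259/(259 − 15.8) = 1.0650
FG = 259/(259 − 4.2) = 1.0165
ABV = (1.0650 − 1.0165)·131.25

6.3635 % ABV


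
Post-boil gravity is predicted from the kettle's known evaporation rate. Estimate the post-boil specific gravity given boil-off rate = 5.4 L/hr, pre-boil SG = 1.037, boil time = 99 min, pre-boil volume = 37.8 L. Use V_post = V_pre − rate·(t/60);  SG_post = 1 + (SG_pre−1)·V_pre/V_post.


V_post = 37.8 − 5.4·(99/60) = 28.8900
SG_post = 1 + (1.037 − 1)·37.8/28.8900

1.0484


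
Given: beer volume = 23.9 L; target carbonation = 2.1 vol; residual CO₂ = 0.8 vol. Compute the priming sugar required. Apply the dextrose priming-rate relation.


sugar = (target − residual)·4.0·V
sugar = (2.1 − 0.8)·4.0·23.9

124.2800 g


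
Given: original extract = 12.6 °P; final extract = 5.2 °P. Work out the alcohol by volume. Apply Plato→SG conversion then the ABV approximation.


SG = 259/(259 − P);  ABV = (OG − FG)·131.25
OG = 259/(259 − 12.6) = 1.0511
FG = 259/(259 − 5.2) = 1.0205
ABV = (1.0511 − 1.0205)·131.25

4.0225 % ABV


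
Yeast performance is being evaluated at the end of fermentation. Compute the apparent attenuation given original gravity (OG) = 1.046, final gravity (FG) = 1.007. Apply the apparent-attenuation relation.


AA = (OG − FG)/(OG − 1) · 100
AA = (1.046 − 1.007)/(1.046 − 1) · 100

84.7826 %


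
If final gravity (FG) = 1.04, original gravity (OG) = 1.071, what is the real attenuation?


AA = (OG−FG)/(OG−1)·100;  RA = AA·0.8192
AA = (1.071 − 1.04)/(1.071 − 1)·100 = 43.6620
RA = 43.6620·0.8192

35.7679 %


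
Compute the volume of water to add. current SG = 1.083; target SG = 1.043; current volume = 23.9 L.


V_water = V·((SG_curr − 1)/(SG_target − 1) − 1)
V_water = 23.9·((1.083 − 1)/(1.043 − 1) − 1)

22.2326 L


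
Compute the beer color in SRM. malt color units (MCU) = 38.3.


SRM = 1.4922 · MCU^0.6859
SRM = 1.4922 · 38.3^0.6859

18.1862 SRM


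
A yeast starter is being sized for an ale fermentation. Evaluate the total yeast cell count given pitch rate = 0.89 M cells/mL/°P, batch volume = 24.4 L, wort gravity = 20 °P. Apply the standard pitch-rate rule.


cells (billions) = rate · V_L · °P
cells = 0.89 · 24.4 · 20

434.3200 billion cells


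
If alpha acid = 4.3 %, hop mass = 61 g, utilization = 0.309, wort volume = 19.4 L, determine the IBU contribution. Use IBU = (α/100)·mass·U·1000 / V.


IBU = (4.3/100)·61·0.309·1000 / 19.4

41.7787 IBU


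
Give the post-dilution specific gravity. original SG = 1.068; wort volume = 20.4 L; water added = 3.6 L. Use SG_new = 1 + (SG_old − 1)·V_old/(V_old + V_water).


pts = (1.068 − 1)·1000·20.4/(20.4 + 3.6) = 57.8000
SG_new = 1 + 57.8000/1000

1.0578


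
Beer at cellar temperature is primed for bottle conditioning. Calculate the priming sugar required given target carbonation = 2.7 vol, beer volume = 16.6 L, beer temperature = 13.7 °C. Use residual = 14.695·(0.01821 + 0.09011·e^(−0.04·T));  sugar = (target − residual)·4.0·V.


residual = 14.695·(0.01821 + 0.09011·e^(−0.04·13.7)) = 1.0331
sugar = (2.7 − 1.0331)·4.0·16.6

110.6820 g


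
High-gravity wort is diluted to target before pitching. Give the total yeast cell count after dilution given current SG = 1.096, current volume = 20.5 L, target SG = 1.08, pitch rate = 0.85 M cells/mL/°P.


V_w = V·((SG_c−1)/(SG_t−1)−1);  °P = 259 − 259/SG_t;  cells = rate·(V+V_w)·°P
V_w = 20.5·((1.096−1)/(1.08−1)−1) = 4.1000
V_final = 20.5 + 4.1000 = 24.6000
°P = 259 − 259/1.08 = 19.1852
cells = 0.85·24.6000·19.1852

401.1622 billion cells


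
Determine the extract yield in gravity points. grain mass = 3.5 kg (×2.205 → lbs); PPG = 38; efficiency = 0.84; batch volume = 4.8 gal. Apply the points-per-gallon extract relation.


points = lbs × PPG × eff / vol
lbs = 3.5 × 2.205 = 7.7175
points = 7.7175 × 38 × 0.84 / 4.8

51.3214 points


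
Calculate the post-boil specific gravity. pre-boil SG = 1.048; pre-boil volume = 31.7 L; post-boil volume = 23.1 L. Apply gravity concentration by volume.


SG_post = 1 + (SG_pre − 1)·V_pre/V_post
pts_pre = (1.048 − 1)·1000 = 48.0000
pts_post = 48.0000·31.7/23.1 = 65.8701
SG_post = 1 + 65.8701/1000

1.0659


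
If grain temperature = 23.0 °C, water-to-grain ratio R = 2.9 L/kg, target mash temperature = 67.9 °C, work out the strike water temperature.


T_strike = (0.41/R)·(T_mash − T_grain) + T_mash
T_strike = (0.41/2.9)·(67.9 − 23.0) + 67.9

74.2479 °C


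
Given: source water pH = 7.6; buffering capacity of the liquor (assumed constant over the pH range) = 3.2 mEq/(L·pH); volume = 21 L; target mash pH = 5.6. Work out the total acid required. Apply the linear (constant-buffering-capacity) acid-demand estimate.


acid = buffering capacity · (pH_source − pH_target) · V
acid = 3.2 · (7.6 − 5.6) · 21

134.4000 mEq


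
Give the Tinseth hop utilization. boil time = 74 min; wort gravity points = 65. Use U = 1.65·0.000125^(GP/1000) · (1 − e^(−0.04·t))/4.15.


bigness = 1.65·0.000125^(65/1000) = 0.9200
boil_factor = (1 − e^(−0.04·74))/4.15 = 0.2285
U = 0.9200 · 0.2285

0.2102


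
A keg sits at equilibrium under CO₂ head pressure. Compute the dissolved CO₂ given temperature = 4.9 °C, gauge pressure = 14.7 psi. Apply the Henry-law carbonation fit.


vols = (P + 14.695)·(0.01821 + 0.09011·e^(−0.04·T))
vols = (14.7 + 14.695)·(0.01821 + 0.09011·e^(−0.04·4.9))

2.7126 volumes


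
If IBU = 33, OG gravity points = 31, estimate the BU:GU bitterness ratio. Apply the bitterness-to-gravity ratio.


BU:GU = IBU / OG_points
BU:GU = 33 / 31

1.0645


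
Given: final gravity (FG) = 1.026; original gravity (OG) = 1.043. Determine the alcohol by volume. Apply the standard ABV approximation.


ABV = (OG − FG) · 131.25
ABV = (1.043 − 1.026) · 131.25

2.2312 % ABV


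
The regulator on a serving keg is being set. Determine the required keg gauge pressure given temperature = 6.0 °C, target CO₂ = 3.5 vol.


psi = vols/(0.01821 + 0.09011·e^(−0.04·T)) − 14.695
psi = 3.5/(0.01821 + 0.09011·e^(−0.04·6.0)) − 14.695

24.5898 psi


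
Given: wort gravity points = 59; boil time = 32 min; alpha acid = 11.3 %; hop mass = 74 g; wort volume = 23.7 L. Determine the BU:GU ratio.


U = 1.65·0.000125^(GP/1000)·(1−e^(−0.04t))/4.15;  IBU = (α/100)·m·U·1000/V;  BU:GU = IBU/GP
U = 1.65·0.000125^(59/1000)·(1−e^(−0.04·32))/4.15 = 0.1689
IBU = (11.3/100)·74·0.1689·1000/23.7 = 59.5978
BU:GU = 59.5978/59

1.0101


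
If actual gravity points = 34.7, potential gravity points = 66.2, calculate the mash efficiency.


efficiency = actual / potential × 100
efficiency = 34.7 / 66.2 × 100

52.4169 %


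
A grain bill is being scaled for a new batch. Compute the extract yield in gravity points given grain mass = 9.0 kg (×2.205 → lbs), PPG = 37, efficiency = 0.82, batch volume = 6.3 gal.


points = lbs × PPG × eff / vol
lbs = 9.0 × 2.205 = 19.8450
points = 19.8450 × 37 × 0.82 / 6.3

95.5710 points


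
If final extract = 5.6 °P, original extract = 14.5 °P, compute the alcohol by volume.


SG = 259/(259 − P);  ABV = (OG − FG)·131.25
OG = 259/(259 − 14.5) = 1.0593
FG = 259/(259 − 5.6) = 1.0221
ABV = (1.0593 − 1.0221)·131.25

4.8832 % ABV


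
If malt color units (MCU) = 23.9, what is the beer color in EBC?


SRM = 1.4922·MCU^0.6859;  EBC = SRM·1.97
SRM = 1.4922·23.9^0.6859 = 13.1604
EBC = 13.1604·1.97

25.9261 EBC


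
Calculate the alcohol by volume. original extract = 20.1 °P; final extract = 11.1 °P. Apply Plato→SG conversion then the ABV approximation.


SG = 259/(259 − P);  ABV = (OG − FG)·131.25
OG = 259/(259 − 20.1) = 1.0841
FG = 259/(259 − 11.1) = 1.0448
ABV = (1.0841 − 1.0448)·131.25

5.1659 % ABV


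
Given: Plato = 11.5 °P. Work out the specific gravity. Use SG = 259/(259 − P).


SG = 259/(259 − 11.5)

1.0465


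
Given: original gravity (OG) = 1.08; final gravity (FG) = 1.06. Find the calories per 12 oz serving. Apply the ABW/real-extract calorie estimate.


ABW = (OG−FG)·131.25·0.79/FG;  °P = 259 − 259/SG (for OG→OE and FG→AE);  RE = 0.1808·OE + 0.8192·AE;  Cal = (6.9·ABW + 4·(RE−0.1))·FG·3.55
ABW = (1.08 − 1.06)·131.25·0.79/1.06 = 1.9564
OE = 259 − 259/1.08 = 19.1852 °P
AE = 259 − 259/1.06 = 14.6604 °P
RE = 0.1808·19.1852 + 0.8192·14.6604 = 15.4785 °P
Cal = (6.9·1.9564 + 4·(15.4785−0.1))·1.06·3.55

282.2731 kcal


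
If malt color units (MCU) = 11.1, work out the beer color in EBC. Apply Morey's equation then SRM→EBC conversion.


SRM = 1.4922·MCU^0.6859;  EBC = SRM·1.97
SRM = 1.4922·11.1^0.6859 = 7.7770
EBC = 7.7770·1.97

15.3208 EBC


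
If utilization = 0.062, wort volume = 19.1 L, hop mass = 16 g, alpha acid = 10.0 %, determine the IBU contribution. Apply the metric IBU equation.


IBU = (α/100)·mass·U·1000 / V
IBU = (10.0/100)·16·0.062·1000 / 19.1

5.1937 IBU


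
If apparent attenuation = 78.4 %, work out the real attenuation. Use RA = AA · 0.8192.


RA = 78.4 · 0.8192

64.2253 %


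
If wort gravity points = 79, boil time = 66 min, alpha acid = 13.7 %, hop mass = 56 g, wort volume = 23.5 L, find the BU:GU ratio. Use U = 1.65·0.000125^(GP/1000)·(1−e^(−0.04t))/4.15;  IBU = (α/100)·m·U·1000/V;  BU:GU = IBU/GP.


U = 1.65·0.000125^(79/1000)·(1−e^(−0.04·66))/4.15 = 0.1815
IBU = (13.7/100)·56·0.1815·1000/23.5 = 59.2624
BU:GU = 59.2624/79

0.7502


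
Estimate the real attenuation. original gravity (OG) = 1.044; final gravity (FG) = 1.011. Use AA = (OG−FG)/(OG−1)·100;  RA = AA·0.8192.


AA = (1.044 − 1.011)/(1.044 − 1)·100 = 75.0000
RA = 75.0000·0.8192

61.4400 %


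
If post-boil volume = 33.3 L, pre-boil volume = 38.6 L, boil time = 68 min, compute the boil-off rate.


rate = (V_pre − V_post) / (t_min/60)
rate = (38.6 − 33.3) / (68/60)

4.6765 L/hr


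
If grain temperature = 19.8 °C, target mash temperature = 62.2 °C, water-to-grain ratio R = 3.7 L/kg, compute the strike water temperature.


T_strike = (0.41/R)·(T_mash − T_grain) + T_mash
T_strike = (0.41/3.7)·(62.2 − 19.8) + 62.2

66.8984 °C


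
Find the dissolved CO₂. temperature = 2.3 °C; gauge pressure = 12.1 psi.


vols = (P + 14.695)·(0.01821 + 0.09011·e^(−0.04·T))
vols = (12.1 + 14.695)·(0.01821 + 0.09011·e^(−0.04·2.3))

2.6902 volumes


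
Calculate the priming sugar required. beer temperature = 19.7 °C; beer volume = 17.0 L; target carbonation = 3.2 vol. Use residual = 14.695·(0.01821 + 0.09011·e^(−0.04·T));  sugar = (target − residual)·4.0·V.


residual = 14.695·(0.01821 + 0.09011·e^(−0.04·19.7)) = 0.8698
sugar = (3.2 − 0.8698)·4.0·17.0

158.4560 g


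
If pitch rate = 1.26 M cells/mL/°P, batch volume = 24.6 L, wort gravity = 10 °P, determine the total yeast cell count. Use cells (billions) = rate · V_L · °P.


cells = 1.26 · 24.6 · 10

309.9600 billion cells


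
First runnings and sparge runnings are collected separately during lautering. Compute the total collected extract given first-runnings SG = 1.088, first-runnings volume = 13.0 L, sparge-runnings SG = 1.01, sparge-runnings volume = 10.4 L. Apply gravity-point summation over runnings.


total = Σ (SG_i − 1)·1000·V_i
first = (1.088 − 1)·1000·13.0 = 1144.0000
sparge = (1.01 − 1)·1000·10.4 = 104.0000
total = 1144.0000 + 104.0000

1248.0000 gravity·L


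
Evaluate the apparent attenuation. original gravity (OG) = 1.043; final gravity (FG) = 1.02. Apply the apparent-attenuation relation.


AA = (OG − FG)/(OG − 1) · 100
AA = (1.043 − 1.02)/(1.043 − 1) · 100

53.4884 %


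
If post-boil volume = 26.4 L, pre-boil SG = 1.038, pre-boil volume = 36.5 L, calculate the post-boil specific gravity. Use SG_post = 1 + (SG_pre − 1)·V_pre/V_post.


pts_pre = (1.038 − 1)·1000 = 38.0000
pts_post = 38.0000·36.5/26.4 = 52.5379
SG_post = 1 + 52.5379/1000

1.0525


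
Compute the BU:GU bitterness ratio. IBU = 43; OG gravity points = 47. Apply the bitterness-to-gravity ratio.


BU:GU = IBU / OG_points
BU:GU = 43 / 47

0.9149


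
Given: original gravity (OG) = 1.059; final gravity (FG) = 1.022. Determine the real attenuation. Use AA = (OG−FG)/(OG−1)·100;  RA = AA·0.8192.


AA = (1.059 − 1.022)/(1.059 − 1)·100 = 62.7119
RA = 62.7119·0.8192

51.3736 %


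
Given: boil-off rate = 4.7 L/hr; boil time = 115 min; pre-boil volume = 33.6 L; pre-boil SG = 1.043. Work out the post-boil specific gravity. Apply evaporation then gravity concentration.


V_post = V_pre − rate·(t/60);  SG_post = 1 + (SG_pre−1)·V_pre/V_post
V_post = 33.6 − 4.7·(115/60) = 24.5917
SG_post = 1 + (1.043 − 1)·33.6/24.5917

1.0588


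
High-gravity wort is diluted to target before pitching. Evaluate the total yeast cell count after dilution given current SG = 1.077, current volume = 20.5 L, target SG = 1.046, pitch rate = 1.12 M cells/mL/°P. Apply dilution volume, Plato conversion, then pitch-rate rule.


V_w = V·((SG_c−1)/(SG_t−1)−1);  °P = 259 − 259/SG_t;  cells = rate·(V+V_w)·°P
V_w = 20.5·((1.077−1)/(1.046−1)−1) = 13.8152
V_final = 20.5 + 13.8152 = 34.3152
°P = 259 − 259/1.046 = 11.3901
cells = 1.12·34.3152·11.3901

437.7546 billion cells


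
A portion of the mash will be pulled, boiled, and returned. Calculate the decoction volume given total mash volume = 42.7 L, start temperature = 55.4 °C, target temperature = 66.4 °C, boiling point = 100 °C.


V_dec = V_total·(T_target − T_start)/(T_boil − T_start)
V_dec = 42.7·(66.4 − 55.4)/(100 − 55.4)

10.5314 L


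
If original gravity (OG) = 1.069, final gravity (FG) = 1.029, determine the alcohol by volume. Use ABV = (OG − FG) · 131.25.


ABV = (1.069 − 1.029) · 131.25

5.2500 % ABV


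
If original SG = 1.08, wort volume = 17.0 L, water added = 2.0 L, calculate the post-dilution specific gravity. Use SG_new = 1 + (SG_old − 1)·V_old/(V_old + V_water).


pts = (1.08 − 1)·1000·17.0/(17.0 + 2.0) = 71.5789
SG_new = 1 + 71.5789/1000

1.0716


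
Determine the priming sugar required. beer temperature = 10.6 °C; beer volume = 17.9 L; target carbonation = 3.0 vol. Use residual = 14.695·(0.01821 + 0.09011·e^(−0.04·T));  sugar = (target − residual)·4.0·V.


residual = 14.695·(0.01821 + 0.09011·e^(−0.04·10.6)) = 1.1342
sugar = (3.0 − 1.1342)·4.0·17.9

133.5940 g


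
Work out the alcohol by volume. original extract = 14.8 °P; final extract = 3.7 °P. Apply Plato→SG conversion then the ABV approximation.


SG = 259/(259 − P);  ABV = (OG − FG)·131.25
OG = 259/(259 − 14.8) = 1.0606
FG = 259/(259 − 3.7) = 1.0145
ABV = (1.0606 − 1.0145)·131.25

6.0524 % ABV


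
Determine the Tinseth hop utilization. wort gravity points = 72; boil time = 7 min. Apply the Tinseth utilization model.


U = 1.65·0.000125^(GP/1000) · (1 − e^(−0.04·t))/4.15
bigness = 1.65·0.000125^(72/1000) = 0.8639
boil_factor = (1 − e^(−0.04·7))/4.15 = 0.0588
U = 0.8639 · 0.0588

0.0508


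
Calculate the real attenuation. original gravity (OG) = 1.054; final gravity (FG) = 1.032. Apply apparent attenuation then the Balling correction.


AA = (OG−FG)/(OG−1)·100;  RA = AA·0.8192
AA = (1.054 − 1.032)/(1.054 − 1)·100 = 40.7407
RA = 40.7407·0.8192

33.3748 %


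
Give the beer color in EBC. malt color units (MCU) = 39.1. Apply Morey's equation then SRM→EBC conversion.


SRM = 1.4922·MCU^0.6859;  EBC = SRM·1.97
SRM = 1.4922·39.1^0.6859 = 18.4460
EBC = 18.4460·1.97

36.3385 EBC


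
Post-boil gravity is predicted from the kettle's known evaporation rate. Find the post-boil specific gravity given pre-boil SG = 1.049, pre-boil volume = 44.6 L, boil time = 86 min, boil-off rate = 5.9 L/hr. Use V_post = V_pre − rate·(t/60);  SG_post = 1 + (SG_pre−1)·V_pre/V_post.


V_post = 44.6 − 5.9·(86/60) = 36.1433
SG_post = 1 + (1.049 − 1)·44.6/36.1433

1.0605


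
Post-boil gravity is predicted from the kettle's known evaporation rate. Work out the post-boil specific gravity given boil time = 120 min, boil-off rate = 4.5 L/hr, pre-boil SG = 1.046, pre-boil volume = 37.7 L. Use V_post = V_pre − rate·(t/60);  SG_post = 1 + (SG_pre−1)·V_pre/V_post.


V_post = 37.7 − 4.5·(120/60) = 28.7000
SG_post = 1 + (1.046 − 1)·37.7/28.7000

1.0604


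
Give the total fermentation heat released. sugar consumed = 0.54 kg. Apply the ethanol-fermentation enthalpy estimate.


Q = m_sugar · 590 kJ/kg
Q = 0.54 · 590

318.6000 kJ


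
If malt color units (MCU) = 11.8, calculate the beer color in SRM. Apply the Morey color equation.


SRM = 1.4922 · MCU^0.6859
SRM = 1.4922 · 11.8^0.6859

8.1102 SRM


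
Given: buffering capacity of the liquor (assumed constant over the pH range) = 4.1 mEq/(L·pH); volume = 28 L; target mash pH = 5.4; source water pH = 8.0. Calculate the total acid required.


acid = buffering capacity · (pH_source − pH_target) · V
acid = 4.1 · (8.0 − 5.4) · 28

298.4800 mEq


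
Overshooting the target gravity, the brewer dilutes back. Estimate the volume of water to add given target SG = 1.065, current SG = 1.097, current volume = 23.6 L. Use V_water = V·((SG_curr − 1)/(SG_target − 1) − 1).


V_water = 23.6·((1.097 − 1)/(1.065 − 1) − 1)

11.6185 L


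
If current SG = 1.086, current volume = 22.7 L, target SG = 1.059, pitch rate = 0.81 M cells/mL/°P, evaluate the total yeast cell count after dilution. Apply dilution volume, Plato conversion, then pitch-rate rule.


V_w = V·((SG_c−1)/(SG_t−1)−1);  °P = 259 − 259/SG_t;  cells = rate·(V+V_w)·°P
V_w = 22.7·((1.086−1)/(1.059−1)−1) = 10.3881
V_final = 22.7 + 10.3881 = 33.0881
°P = 259 − 259/1.059 = 14.4297
cells = 0.81·33.0881·14.4297

386.7347 billion cells


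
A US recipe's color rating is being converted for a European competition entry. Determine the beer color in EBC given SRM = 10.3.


EBC = SRM · 1.97
EBC = 10.3 · 1.97

20.2910 EBC


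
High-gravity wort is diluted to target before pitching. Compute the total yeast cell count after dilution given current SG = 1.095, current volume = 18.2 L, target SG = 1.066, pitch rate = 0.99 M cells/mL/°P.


V_w = V·((SG_c−1)/(SG_t−1)−1);  °P = 259 − 259/SG_t;  cells = rate·(V+V_w)·°P
V_w = 18.2·((1.095−1)/(1.066−1)−1) = 7.9970
V_final = 18.2 + 7.9970 = 26.1970
°P = 259 − 259/1.066 = 16.0356
cells = 0.99·26.1970·16.0356

415.8845 billion cells


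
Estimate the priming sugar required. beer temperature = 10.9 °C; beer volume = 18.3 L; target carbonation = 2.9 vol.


residual = 14.695·(0.01821 + 0.09011·e^(−0.04·T));  sugar = (target − residual)·4.0·V
residual = 14.695·(0.01821 + 0.09011·e^(−0.04·10.9)) = 1.1238
sugar = (2.9 − 1.1238)·4.0·18.3

130.0160 g


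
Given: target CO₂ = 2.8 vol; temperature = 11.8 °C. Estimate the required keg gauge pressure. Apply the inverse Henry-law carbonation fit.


psi = vols/(0.01821 + 0.09011·e^(−0.04·T)) − 14.695
psi = 2.8/(0.01821 + 0.09011·e^(−0.04·11.8)) − 14.695

22.9311 psi


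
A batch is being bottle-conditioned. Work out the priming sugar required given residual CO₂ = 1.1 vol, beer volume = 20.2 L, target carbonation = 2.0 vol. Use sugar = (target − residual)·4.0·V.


sugar = (2.0 − 1.1)·4.0·20.2

72.7200 g


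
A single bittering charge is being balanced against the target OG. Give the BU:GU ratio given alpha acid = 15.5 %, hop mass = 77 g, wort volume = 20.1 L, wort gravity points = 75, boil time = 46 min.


U = 1.65·0.000125^(GP/1000)·(1−e^(−0.04t))/4.15;  IBU = (α/100)·m·U·1000/V;  BU:GU = IBU/GP
U = 1.65·0.000125^(75/1000)·(1−e^(−0.04·46))/4.15 = 0.1704
IBU = (15.5/100)·77·0.1704·1000/20.1 = 101.2094
BU:GU = 101.2094/75

1.3495


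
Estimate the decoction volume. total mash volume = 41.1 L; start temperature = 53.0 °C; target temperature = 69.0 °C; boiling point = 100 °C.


V_dec = V_total·(T_target − T_start)/(T_boil − T_start)
V_dec = 41.1·(69.0 − 53.0)/(100 − 53.0)

13.9915 L


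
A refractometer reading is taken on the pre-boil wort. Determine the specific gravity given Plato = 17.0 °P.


SG = 259/(259 − P)
SG = 259/(259 − 17.0)

1.0702


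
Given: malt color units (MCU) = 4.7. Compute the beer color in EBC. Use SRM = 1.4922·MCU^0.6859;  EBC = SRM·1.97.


SRM = 1.4922·4.7^0.6859 = 4.3134
EBC = 4.3134·1.97

8.4974 EBC


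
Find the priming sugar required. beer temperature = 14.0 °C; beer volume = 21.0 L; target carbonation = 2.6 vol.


residual = 14.695·(0.01821 + 0.09011·e^(−0.04·T));  sugar = (target − residual)·4.0·V
residual = 14.695·(0.01821 + 0.09011·e^(−0.04·14.0)) = 1.0240
sugar = (2.6 − 1.0240)·4.0·21.0

132.3864 g


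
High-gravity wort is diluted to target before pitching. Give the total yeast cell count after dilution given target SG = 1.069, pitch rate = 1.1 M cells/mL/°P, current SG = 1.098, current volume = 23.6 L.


V_w = V·((SG_c−1)/(SG_t−1)−1);  °P = 259 − 259/SG_t;  cells = rate·(V+V_w)·°P
V_w = 23.6·((1.098−1)/(1.069−1)−1) = 9.9188
V_final = 23.6 + 9.9188 = 33.5188
°P = 259 − 259/1.069 = 16.7175
cells = 1.1·33.5188·16.7175

616.3861 billion cells


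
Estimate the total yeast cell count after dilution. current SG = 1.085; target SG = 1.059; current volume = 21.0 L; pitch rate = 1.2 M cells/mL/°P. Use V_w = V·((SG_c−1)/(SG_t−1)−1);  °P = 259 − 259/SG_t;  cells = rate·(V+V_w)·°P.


V_w = 21.0·((1.085−1)/(1.059−1)−1) = 9.2542
V_final = 21.0 + 9.2542 = 30.2542
°P = 259 − 259/1.059 = 14.4297
cells = 1.2·30.2542·14.4297

523.8697 billion cells


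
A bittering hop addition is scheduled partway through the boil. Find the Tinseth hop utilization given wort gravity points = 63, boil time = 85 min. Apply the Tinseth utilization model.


U = 1.65·0.000125^(GP/1000) · (1 − e^(−0.04·t))/4.15
bigness = 1.65·0.000125^(63/1000) = 0.9367
boil_factor = (1 − e^(−0.04·85))/4.15 = 0.2329
U = 0.9367 · 0.2329

0.2182


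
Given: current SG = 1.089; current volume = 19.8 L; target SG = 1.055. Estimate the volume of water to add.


V_water = V·((SG_curr − 1)/(SG_target − 1) − 1)
V_water = 19.8·((1.089 − 1)/(1.055 − 1) − 1)

12.2400 L


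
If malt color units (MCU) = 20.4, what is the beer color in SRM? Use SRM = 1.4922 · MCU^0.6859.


SRM = 1.4922 · 20.4^0.6859

11.8060 SRM


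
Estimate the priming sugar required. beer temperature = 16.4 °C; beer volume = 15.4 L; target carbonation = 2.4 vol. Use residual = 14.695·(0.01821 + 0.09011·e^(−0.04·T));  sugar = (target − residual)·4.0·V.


residual = 14.695·(0.01821 + 0.09011·e^(−0.04·16.4)) = 0.9547
sugar = (2.4 − 0.9547)·4.0·15.4

89.0282 g


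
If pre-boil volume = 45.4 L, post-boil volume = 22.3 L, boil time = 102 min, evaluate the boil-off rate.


rate = (V_pre − V_post) / (t_min/60)
rate = (45.4 − 22.3) / (102/60)

13.5882 L/hr


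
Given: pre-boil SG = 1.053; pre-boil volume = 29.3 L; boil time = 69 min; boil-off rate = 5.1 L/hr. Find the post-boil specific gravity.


V_post = V_pre − rate·(t/60);  SG_post = 1 + (SG_pre−1)·V_pre/V_post
V_post = 29.3 − 5.1·(69/60) = 23.4350
SG_post = 1 + (1.053 − 1)·29.3/23.4350

1.0663


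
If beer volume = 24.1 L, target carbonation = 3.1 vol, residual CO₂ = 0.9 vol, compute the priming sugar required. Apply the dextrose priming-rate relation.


sugar = (target − residual)·4.0·V
sugar = (3.1 − 0.9)·4.0·24.1

212.0800 g


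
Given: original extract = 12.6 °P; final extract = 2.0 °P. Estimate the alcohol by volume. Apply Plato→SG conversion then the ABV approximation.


SG = 259/(259 − P);  ABV = (OG − FG)·131.25
OG = 259/(259 − 12.6) = 1.0511
FG = 259/(259 − 2.0) = 1.0078
ABV = (1.0511 − 1.0078)·131.25

5.6902 % ABV


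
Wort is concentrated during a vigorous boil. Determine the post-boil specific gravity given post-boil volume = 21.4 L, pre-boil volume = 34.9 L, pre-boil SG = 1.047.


SG_post = 1 + (SG_pre − 1)·V_pre/V_post
pts_pre = (1.047 − 1)·1000 = 47.0000
pts_post = 47.0000·34.9/21.4 = 76.6495
SG_post = 1 + 76.6495/1000

1.0766


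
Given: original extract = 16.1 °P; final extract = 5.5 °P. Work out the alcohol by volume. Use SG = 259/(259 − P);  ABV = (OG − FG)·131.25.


OG = 259/(259 − 16.1) = 1.0663
FG = 259/(259 − 5.5) = 1.0217
ABV = (1.0663 − 1.0217)·131.25

5.8519 % ABV


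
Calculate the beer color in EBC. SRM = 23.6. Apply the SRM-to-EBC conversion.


EBC = SRM · 1.97
EBC = 23.6 · 1.97

46.4920 EBC


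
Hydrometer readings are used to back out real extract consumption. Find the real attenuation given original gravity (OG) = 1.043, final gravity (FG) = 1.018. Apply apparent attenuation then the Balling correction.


AA = (OG−FG)/(OG−1)·100;  RA = AA·0.8192
AA = (1.043 − 1.018)/(1.043 − 1)·100 = 58.1395
RA = 58.1395·0.8192

47.6279 %


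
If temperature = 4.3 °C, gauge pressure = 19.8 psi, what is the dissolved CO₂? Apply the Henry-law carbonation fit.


vols = (P + 14.695)·(0.01821 + 0.09011·e^(−0.04·T))
vols = (19.8 + 14.695)·(0.01821 + 0.09011·e^(−0.04·4.3))

3.2453 volumes


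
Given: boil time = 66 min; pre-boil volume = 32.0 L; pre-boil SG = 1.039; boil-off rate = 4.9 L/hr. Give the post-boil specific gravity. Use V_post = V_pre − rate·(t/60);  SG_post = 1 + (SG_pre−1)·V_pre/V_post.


V_post = 32.0 − 4.9·(66/60) = 26.6100
SG_post = 1 + (1.039 − 1)·32.0/26.6100

1.0469


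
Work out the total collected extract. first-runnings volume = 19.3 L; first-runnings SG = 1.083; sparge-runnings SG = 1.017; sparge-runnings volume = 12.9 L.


total = Σ (SG_i − 1)·1000·V_i
first = (1.083 − 1)·1000·19.3 = 1601.9000
sparge = (1.017 − 1)·1000·12.9 = 219.3000
total = 1601.9000 + 219.3000

1821.2000 gravity·L


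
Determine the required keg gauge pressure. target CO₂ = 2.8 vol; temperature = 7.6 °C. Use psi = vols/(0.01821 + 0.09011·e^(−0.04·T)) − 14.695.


psi = 2.8/(0.01821 + 0.09011·e^(−0.04·7.6)) − 14.695

18.3634 psi


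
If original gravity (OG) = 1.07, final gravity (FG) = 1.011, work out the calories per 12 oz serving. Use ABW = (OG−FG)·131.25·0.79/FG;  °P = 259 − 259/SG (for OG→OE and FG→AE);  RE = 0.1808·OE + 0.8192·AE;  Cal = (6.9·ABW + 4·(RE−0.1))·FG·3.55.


ABW = (1.07 − 1.011)·131.25·0.79/1.011 = 6.0510
OE = 259 − 259/1.07 = 16.9439 °P
AE = 259 − 259/1.011 = 2.8180 °P
RE = 0.1808·16.9439 + 0.8192·2.8180 = 5.3720 °P
Cal = (6.9·6.0510 + 4·(5.3720−0.1))·1.011·3.55

225.5351 kcal


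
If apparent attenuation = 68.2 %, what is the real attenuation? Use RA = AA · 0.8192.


RA = 68.2 · 0.8192

55.8694 %


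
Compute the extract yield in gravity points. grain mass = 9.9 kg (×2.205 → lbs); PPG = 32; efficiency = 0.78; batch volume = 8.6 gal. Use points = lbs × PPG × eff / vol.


lbs = 9.9 × 2.205 = 21.8295
points = 21.8295 × 32 × 0.78 / 8.6

63.3563 points


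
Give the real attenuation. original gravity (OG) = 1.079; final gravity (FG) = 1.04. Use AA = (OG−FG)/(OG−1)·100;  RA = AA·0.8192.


AA = (1.079 − 1.04)/(1.079 − 1)·100 = 49.3671
RA = 49.3671·0.8192

40.4415 %


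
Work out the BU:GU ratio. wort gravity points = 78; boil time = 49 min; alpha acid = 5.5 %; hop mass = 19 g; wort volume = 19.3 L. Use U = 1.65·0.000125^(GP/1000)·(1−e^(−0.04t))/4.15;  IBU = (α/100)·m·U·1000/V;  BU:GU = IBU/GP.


U = 1.65·0.000125^(78/1000)·(1−e^(−0.04·49))/4.15 = 0.1695
IBU = (5.5/100)·19·0.1695·1000/19.3 = 9.1753
BU:GU = 9.1753/78

0.1176


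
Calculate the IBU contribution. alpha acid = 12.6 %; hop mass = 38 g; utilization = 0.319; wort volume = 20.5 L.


IBU = (α/100)·mass·U·1000 / V
IBU = (12.6/100)·38·0.319·1000 / 20.5

74.5060 IBU


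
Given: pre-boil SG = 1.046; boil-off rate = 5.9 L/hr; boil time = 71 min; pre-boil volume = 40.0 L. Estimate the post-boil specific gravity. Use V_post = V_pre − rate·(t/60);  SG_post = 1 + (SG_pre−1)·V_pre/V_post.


V_post = 40.0 − 5.9·(71/60) = 33.0183
SG_post = 1 + (1.046 − 1)·40.0/33.0183

1.0557


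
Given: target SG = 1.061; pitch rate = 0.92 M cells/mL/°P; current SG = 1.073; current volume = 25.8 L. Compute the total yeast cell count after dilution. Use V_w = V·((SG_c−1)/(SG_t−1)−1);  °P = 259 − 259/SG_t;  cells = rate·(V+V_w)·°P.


V_w = 25.8·((1.073−1)/(1.061−1)−1) = 5.0754
V_final = 25.8 + 5.0754 = 30.8754
°P = 259 − 259/1.061 = 14.8907
cells = 0.92·30.8754·14.8907

422.9751 billion cells


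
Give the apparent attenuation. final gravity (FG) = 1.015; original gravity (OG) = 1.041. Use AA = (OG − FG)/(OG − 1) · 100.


AA = (1.041 − 1.015)/(1.041 − 1) · 100

63.4146 %


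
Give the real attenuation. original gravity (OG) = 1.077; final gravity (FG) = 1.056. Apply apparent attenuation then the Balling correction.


AA = (OG−FG)/(OG−1)·100;  RA = AA·0.8192
AA = (1.077 − 1.056)/(1.077 − 1)·100 = 27.2727
RA = 27.2727·0.8192

22.3418 %


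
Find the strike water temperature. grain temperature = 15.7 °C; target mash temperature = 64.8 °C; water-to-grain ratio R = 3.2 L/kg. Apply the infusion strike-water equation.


T_strike = (0.41/R)·(T_mash − T_grain) + T_mash
T_strike = (0.41/3.2)·(64.8 − 15.7) + 64.8

71.0909 °C


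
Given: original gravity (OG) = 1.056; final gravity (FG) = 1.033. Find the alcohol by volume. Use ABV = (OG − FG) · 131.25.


ABV = (1.056 − 1.033) · 131.25

3.0188 % ABV


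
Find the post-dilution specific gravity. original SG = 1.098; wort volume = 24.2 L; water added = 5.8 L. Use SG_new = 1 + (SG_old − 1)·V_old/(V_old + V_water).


pts = (1.098 − 1)·1000·24.2/(24.2 + 5.8) = 79.0533
SG_new = 1 + 79.0533/1000

1.0791


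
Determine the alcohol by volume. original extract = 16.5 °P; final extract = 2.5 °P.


SG = 259/(259 − P);  ABV = (OG − FG)·131.25
OG = 259/(259 − 16.5) = 1.0680
FG = 259/(259 − 2.5) = 1.0097
ABV = (1.0680 − 1.0097)·131.25

7.6512 % ABV


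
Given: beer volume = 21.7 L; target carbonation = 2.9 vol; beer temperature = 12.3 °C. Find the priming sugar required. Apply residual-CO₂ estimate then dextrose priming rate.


residual = 14.695·(0.01821 + 0.09011·e^(−0.04·T));  sugar = (target − residual)·4.0·V
residual = 14.695·(0.01821 + 0.09011·e^(−0.04·12.3)) = 1.0772
sugar = (2.9 − 1.0772)·4.0·21.7

158.2195 g


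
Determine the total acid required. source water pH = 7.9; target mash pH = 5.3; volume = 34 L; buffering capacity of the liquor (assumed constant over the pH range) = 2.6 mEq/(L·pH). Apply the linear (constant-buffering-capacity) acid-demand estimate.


acid = buffering capacity · (pH_source − pH_target) · V
acid = 2.6 · (7.9 − 5.3) · 34

229.8400 mEq


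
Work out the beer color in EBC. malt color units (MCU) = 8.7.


SRM = 1.4922·MCU^0.6859;  EBC = SRM·1.97
SRM = 1.4922·8.7^0.6859 = 6.5803
EBC = 6.5803·1.97

12.9631 EBC


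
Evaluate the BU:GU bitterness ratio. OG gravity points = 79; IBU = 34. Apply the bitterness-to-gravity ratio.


BU:GU = IBU / OG_points
BU:GU = 34 / 79

0.4304


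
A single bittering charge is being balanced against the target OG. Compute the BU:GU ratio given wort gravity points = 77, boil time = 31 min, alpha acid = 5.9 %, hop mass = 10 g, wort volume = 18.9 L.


U = 1.65·0.000125^(GP/1000)·(1−e^(−0.04t))/4.15;  IBU = (α/100)·m·U·1000/V;  BU:GU = IBU/GP
U = 1.65·0.000125^(77/1000)·(1−e^(−0.04·31))/4.15 = 0.1414
IBU = (5.9/100)·10·0.1414·1000/18.9 = 4.4149
BU:GU = 4.4149/77

0.0573


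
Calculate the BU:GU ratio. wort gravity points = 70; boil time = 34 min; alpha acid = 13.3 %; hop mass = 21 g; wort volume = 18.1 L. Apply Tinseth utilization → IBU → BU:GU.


U = 1.65·0.000125^(GP/1000)·(1−e^(−0.04t))/4.15;  IBU = (α/100)·m·U·1000/V;  BU:GU = IBU/GP
U = 1.65·0.000125^(70/1000)·(1−e^(−0.04·34))/4.15 = 0.1575
IBU = (13.3/100)·21·0.1575·1000/18.1 = 24.3108
BU:GU = 24.3108/70

0.3473


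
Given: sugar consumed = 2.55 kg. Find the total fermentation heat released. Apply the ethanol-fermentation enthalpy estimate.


Q = m_sugar · 590 kJ/kg
Q = 2.55 · 590

1504.5000 kJ


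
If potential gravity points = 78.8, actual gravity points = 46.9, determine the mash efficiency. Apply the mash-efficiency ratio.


efficiency = actual / potential × 100
efficiency = 46.9 / 78.8 × 100

59.5178 %


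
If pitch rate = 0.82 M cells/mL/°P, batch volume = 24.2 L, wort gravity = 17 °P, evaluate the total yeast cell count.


cells (billions) = rate · V_L · °P
cells = 0.82 · 24.2 · 17

337.3480 billion cells


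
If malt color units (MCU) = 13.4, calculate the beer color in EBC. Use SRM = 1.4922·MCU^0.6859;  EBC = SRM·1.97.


SRM = 1.4922·13.4^0.6859 = 8.8493
EBC = 8.8493·1.97

17.4331 EBC


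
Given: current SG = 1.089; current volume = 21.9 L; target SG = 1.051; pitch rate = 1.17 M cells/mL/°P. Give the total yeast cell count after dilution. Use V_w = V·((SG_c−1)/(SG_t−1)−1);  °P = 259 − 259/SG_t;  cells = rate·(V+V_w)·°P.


V_w = 21.9·((1.089−1)/(1.051−1)−1) = 16.3176
V_final = 21.9 + 16.3176 = 38.2176
°P = 259 − 259/1.051 = 12.5680
cells = 1.17·38.2176·12.5680

561.9750 billion cells


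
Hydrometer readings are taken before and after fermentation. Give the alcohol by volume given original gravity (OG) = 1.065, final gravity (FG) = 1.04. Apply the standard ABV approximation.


ABV = (OG − FG) · 131.25
ABV = (1.065 − 1.04) · 131.25

3.2812 % ABV


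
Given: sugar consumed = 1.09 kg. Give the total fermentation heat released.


Q = m_sugar · 590 kJ/kg
Q = 1.09 · 590

643.1000 kJ


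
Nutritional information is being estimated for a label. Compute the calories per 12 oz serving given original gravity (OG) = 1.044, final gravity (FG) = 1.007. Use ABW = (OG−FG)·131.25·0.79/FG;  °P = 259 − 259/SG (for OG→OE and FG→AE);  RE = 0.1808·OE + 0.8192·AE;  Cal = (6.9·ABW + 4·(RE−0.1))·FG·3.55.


ABW = (1.044 − 1.007)·131.25·0.79/1.007 = 3.8098
OE = 259 − 259/1.044 = 10.9157 °P
AE = 259 − 259/1.007 = 1.8004 °P
RE = 0.1808·10.9157 + 0.8192·1.8004 = 3.4484 °P
Cal = (6.9·3.8098 + 4·(3.4484−0.1))·1.007·3.55

141.8543 kcal


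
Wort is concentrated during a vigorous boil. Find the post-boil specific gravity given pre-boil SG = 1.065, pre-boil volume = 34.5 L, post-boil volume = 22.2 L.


SG_post = 1 + (SG_pre − 1)·V_pre/V_post
pts_pre = (1.065 − 1)·1000 = 65.0000
pts_post = 65.0000·34.5/22.2 = 101.0135
SG_post = 1 + 101.0135/1000

1.1010


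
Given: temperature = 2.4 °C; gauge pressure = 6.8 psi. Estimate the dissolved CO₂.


vols = (P + 14.695)·(0.01821 + 0.09011·e^(−0.04·T))
vols = (6.8 + 14.695)·(0.01821 + 0.09011·e^(−0.04·2.4))

2.1510 volumes


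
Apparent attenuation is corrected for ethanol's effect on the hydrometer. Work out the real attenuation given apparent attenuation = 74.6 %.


RA = AA · 0.8192
RA = 74.6 · 0.8192

61.1123 %


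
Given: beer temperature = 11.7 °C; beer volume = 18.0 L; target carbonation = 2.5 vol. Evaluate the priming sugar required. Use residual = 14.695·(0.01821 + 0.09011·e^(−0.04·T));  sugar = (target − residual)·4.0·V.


residual = 14.695·(0.01821 + 0.09011·e^(−0.04·11.7)) = 1.0969
sugar = (2.5 − 1.0969)·4.0·18.0

101.0261 g


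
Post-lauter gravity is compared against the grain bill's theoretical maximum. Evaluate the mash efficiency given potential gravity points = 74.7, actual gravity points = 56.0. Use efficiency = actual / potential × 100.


efficiency = 56.0 / 74.7 × 100

74.9665 %


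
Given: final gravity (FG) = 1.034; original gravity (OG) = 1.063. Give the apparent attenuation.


AA = (OG − FG)/(OG − 1) · 100
AA = (1.063 − 1.034)/(1.063 − 1) · 100

46.0317 %


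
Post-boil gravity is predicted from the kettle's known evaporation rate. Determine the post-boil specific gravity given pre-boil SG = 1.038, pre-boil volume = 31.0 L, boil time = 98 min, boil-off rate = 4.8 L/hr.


V_post = V_pre − rate·(t/60);  SG_post = 1 + (SG_pre−1)·V_pre/V_post
V_post = 31.0 − 4.8·(98/60) = 23.1600
SG_post = 1 + (1.038 − 1)·31.0/23.1600

1.0509


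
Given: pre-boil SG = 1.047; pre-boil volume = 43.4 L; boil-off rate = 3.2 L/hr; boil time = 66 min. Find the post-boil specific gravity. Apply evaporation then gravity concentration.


V_post = V_pre − rate·(t/60);  SG_post = 1 + (SG_pre−1)·V_pre/V_post
V_post = 43.4 − 3.2·(66/60) = 39.8800
SG_post = 1 + (1.047 − 1)·43.4/39.8800

1.0511


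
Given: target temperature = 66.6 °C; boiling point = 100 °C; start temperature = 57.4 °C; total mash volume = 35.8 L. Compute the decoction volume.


V_dec = V_total·(T_target − T_start)/(T_boil − T_start)
V_dec = 35.8·(66.6 − 57.4)/(100 − 57.4)

7.7315 L


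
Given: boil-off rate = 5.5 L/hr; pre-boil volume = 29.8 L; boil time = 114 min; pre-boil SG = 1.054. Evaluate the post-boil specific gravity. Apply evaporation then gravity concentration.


V_post = V_pre − rate·(t/60);  SG_post = 1 + (SG_pre−1)·V_pre/V_post
V_post = 29.8 − 5.5·(114/60) = 19.3500
SG_post = 1 + (1.054 − 1)·29.8/19.3500

1.0832


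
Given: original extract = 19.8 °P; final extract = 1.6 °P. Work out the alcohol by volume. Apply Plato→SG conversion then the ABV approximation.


SG = 259/(259 − P);  ABV = (OG − FG)·131.25
OG = 259/(259 − 19.8) = 1.0828
FG = 259/(259 − 1.6) = 1.0062
ABV = (1.0828 − 1.0062)·131.25

10.0485 % ABV


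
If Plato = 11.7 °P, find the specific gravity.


SG = 259/(259 − P)
SG = 259/(259 − 11.7)

1.0473


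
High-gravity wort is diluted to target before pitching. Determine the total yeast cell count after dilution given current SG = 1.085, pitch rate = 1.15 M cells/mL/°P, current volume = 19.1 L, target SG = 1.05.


V_w = V·((SG_c−1)/(SG_t−1)−1);  °P = 259 − 259/SG_t;  cells = rate·(V+V_w)·°P
V_w = 19.1·((1.085−1)/(1.05−1)−1) = 13.3700
V_final = 19.1 + 13.3700 = 32.4700
°P = 259 − 259/1.05 = 12.3333
cells = 1.15·32.4700·12.3333

460.5328 billion cells


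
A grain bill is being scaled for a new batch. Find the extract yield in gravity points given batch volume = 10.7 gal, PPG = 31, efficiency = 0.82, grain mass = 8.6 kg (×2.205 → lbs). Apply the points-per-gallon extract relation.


points = lbs × PPG × eff / vol
lbs = 8.6 × 2.205 = 18.9630
points = 18.9630 × 31 × 0.82 / 10.7

45.0504 points


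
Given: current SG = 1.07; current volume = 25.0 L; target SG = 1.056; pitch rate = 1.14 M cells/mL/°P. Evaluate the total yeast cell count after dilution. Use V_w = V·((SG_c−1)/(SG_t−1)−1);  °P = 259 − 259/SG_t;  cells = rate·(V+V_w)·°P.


V_w = 25.0·((1.07−1)/(1.056−1)−1) = 6.2500
V_final = 25.0 + 6.2500 = 31.2500
°P = 259 − 259/1.056 = 13.7348
cells = 1.14·31.2500·13.7348

489.3040 billion cells


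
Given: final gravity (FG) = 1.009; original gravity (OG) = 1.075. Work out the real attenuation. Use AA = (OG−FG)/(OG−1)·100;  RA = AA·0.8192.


AA = (1.075 − 1.009)/(1.075 − 1)·100 = 88.0000
RA = 88.0000·0.8192

72.0896 %


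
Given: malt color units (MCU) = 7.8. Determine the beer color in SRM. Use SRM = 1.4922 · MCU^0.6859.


SRM = 1.4922 · 7.8^0.6859

6.1054 SRM
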